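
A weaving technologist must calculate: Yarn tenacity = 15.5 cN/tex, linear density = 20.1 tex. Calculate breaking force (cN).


Formula: Breaking force = Tenacity * Linear density
F = 15.5 cN/tex * 20.1 tex
F = 311.55 cN

311.55 cN


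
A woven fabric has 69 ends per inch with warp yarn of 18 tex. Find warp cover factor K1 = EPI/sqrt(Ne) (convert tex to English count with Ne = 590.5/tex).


Formula: K1 = EPI / sqrt(Ne), with Ne = 590.5 / tex_warp
Step 1: Ne = 590.5 / 18 = 32.806
Step 2: sqrt(Ne) = sqrt(32.806) = 5.7277
Step 3: K1 = 69 / 5.7277 = 12.0

12.0


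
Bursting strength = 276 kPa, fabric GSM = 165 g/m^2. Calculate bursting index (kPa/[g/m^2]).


Formula: Bursting Index = Bursting Strength / Fabric GSM
BI = 276 kPa / 165 g/m^2
BI = 1.673 kPa/(g/m^2)

1.673 kPa/(g/m^2)


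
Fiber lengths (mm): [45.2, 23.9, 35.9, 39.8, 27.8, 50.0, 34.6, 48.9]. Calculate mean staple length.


Formula: Mean = sum of lengths / count
Sum = 45.2 + 23.9 + 35.9 + 39.8 + 27.8 + 50.0 + 34.6 + 48.9
Sum = 306.1 mm
Mean = 306.1 / 8 = 38.26 mm

38.26 mm


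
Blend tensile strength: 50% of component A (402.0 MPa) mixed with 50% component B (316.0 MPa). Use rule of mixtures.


Formula: Blend property = (fraction_A * property_A) + (fraction_B * property_B)
Step 1: Contribution A = 50/100 * 402.0 MPa = 201.0 MPa
Step 2: Contribution B = 50/100 * 316.0 MPa = 158.0 MPa
Step 3: Blend tensile strength = 201.0 + 158.0 = 359.0 MPa

359.0 MPa


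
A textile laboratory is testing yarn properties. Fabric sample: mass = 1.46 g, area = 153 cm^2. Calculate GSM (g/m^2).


Formula: GSM = mass_g / area_m2
Step 1: Convert area: 153 cm^2 = 153 / 10000 = 0.0153 m^2
Step 2: GSM = 1.46 g / 0.0153 m^2 = 95.4 g/m^2

95.4 g/m^2


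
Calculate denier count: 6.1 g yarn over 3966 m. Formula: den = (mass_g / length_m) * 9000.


Formula: den = (mass_g / length_m) * 9000
Substituting: den = (6.1 / 3966) * 9000
Intermediate: 6.1 / 3966 = 0.00153807 g/m
den = 0.00153807 * 9000 = 13.8 denier

13.8 denier


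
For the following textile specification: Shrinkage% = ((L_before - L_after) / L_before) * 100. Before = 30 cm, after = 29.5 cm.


Formula: Shrinkage% = ((L_before - L_after) / L_before) * 100
Step 1: Shrinkage = 30 - 29.5 = 0.5 cm
Step 2: Shrinkage% = (0.5 / 30) * 100
Step 3: Shrinkage% = 0.016667 * 100 = 1.6667% ≈ 1.7%

1.7%


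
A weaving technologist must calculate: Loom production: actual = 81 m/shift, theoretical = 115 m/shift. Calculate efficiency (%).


Formula: Efficiency% = (Actual output / Theoretical output) * 100
Efficiency% = (81 / 115) * 100
Efficiency% = 0.704348 * 100 = 70.4348% ≈ 70.4%

70.4%


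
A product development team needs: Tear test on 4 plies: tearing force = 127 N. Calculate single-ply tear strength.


Formula: Per-ply strength = Total force / Number of plies
Per-ply = 127 N / 4
Per-ply = 31.75 N

31.75 N


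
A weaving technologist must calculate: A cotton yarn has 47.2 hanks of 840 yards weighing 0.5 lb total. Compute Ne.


Formula: Ne = hanks / mass_lb
Substituting: Ne = 47.2 / 0.5
Ne = 94.4

94.4 Ne


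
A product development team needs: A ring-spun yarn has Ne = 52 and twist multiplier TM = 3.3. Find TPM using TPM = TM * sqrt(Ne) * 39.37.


Formula: TPM = TM * sqrt(Ne) * 39.37
Step 1: sqrt(Ne) = sqrt(52) = 7.2111
Step 2: TM * sqrt(Ne) = 3.3 * 7.2111 = 23.7966
Step 3: TPM = 23.7966 * 39.37 = 937 twists/m

937 twists/m


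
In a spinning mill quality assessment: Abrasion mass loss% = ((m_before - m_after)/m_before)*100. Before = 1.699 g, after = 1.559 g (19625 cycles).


Formula: Mass loss% = ((m_before - m_after) / m_before) * 100
Step 1: Mass loss = 1.699 - 1.559 = 0.14 g
Step 2: Ratio = 0.14 / 1.699 = 0.0824014
Step 3: Mass loss% = 0.0824014 * 100 = 8.24014% ≈ 8.24%

8.24%


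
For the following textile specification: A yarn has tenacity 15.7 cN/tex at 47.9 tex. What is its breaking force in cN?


Formula: Breaking force = Tenacity * Linear density
F = 15.7 cN/tex * 47.9 tex
F = 752.03 cN

752.03 cN


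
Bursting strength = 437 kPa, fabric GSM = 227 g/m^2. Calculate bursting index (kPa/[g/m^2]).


Formula: Bursting Index = Bursting Strength / Fabric GSM
BI = 437 kPa / 227 g/m^2
BI = 1.925 kPa/(g/m^2)

1.925 kPa/(g/m^2)


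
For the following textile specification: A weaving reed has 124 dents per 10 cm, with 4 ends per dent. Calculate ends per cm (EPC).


Formula: EPC = (dents per 10 cm * ends per dent) / 10
Step 1: Total ends per 10 cm = 124 * 4 = 496
Step 2: EPC = 496 / 10 = 49.6 ends/cm

49.6 ends/cm


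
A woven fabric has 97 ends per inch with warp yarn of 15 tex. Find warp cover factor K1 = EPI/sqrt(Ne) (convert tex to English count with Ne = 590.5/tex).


Formula: K1 = EPI / sqrt(Ne), with Ne = 590.5 / tex_warp
Step 1: Ne = 590.5 / 15 = 39.367
Step 2: sqrt(Ne) = sqrt(39.367) = 6.2743
Step 3: K1 = 97 / 6.2743 = 15.5

15.5


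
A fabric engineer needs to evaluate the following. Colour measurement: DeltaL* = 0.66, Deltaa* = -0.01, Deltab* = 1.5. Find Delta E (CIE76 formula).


Formula: Delta E = sqrt(dL*^2 + da*^2 + db*^2)
Step 1: dL*^2 = 0.66^2 = 0.4356
Step 2: da*^2 = (-0.01)^2 = 0.0001
Step 3: db*^2 = 1.5^2 = 2.25
Step 4: Sum = 0.4356 + 0.0001 + 2.25 = 2.6857
Step 5: Delta E = sqrt(2.6857) = 1.64

1.64 Delta E


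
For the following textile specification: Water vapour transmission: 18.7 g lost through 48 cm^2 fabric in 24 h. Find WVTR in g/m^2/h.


Formula: WVTR = mass_loss / (area * time)
Step 1: Convert area: 48 cm^2 = 0.0048 m^2
Step 2: WVTR = 18.7 g / (0.0048 m^2 * 24 h)
Step 3: WVTR = 18.7 / 0.1152 = 162.3 g/m^2/h

162.3 g/m^2/h


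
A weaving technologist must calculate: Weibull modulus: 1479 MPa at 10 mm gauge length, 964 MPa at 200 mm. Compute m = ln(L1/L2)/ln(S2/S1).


Formula: m = ln(L1/L2) / ln(S2/S1)
Step 1: ln(L1/L2) = ln(10/200) = -2.99573
Step 2: S2/S1 = 964/1479 = 0.65179
Step 3: ln(S2/S1) = ln(0.65179) = -0.42803
Step 4: m = -2.99573 / -0.42803 = 7.00

7.00 (Weibull m)


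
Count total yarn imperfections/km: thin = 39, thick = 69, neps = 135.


Formula: Total = thin places + thick places + neps
Total = 39 + 69 + 135
Total = 243 imperfections/km

243 imperfections/km


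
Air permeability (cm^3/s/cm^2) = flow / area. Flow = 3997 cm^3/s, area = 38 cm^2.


Formula: Air Permeability = Airflow / Test Area
AP = 3997 cm^3/s / 38 cm^2
AP = 105.2 cm^3/s/cm^2

105.2 cm^3/s/cm^2


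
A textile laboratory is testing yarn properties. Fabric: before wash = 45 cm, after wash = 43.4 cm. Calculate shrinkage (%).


Formula: Shrinkage% = ((L_before - L_after) / L_before) * 100
Step 1: Shrinkage = 45 - 43.4 = 1.6 cm
Step 2: Shrinkage% = (1.6 / 45) * 100
Step 3: Shrinkage% = 0.035556 * 100 = 3.5556% ≈ 3.6%

3.6%


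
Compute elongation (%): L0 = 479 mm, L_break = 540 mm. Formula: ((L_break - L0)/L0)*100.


Formula: Elongation (%) = ((L_break - L0) / L0) * 100
Step 1: Extension = 540 - 479 = 61 mm
Step 2: Elongation = (61 / 479) * 100
Step 3: Elongation = 0.127349 * 100 = 12.7349% ≈ 12.7%

12.7%


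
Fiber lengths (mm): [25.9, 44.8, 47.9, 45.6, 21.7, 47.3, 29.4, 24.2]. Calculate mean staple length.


Formula: Mean = sum of lengths / count
Sum = 25.9 + 44.8 + 47.9 + 45.6 + 21.7 + 47.3 + 29.4 + 24.2
Sum = 286.8 mm
Mean = 286.8 / 8 = 35.85 mm

35.85 mm


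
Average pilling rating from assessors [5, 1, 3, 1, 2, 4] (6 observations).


Formula: Mean = sum / count
Sum = 5 + 1 + 3 + 1 + 2 + 4 = 16
Mean = 16 / 6 = 2.7

2.7


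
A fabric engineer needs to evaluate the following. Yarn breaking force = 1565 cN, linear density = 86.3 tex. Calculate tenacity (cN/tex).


Formula: Tenacity = Breaking force / Linear density
Tenacity = 1565 cN / 86.3 tex
Tenacity = 18.13 cN/tex

18.13 cN/tex


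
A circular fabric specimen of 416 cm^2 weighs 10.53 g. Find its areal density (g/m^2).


Formula: GSM = mass_g / area_m2
Step 1: Convert area: 416 cm^2 = 416 / 10000 = 0.0416 m^2
Step 2: GSM = 10.53 g / 0.0416 m^2 = 253.1 g/m^2

253.1 g/m^2


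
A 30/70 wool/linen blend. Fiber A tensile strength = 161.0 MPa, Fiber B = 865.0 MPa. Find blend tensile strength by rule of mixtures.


Formula: Blend property = (fraction_A * property_A) + (fraction_B * property_B)
Step 1: Contribution A = 30/100 * 161.0 MPa = 48.3 MPa
Step 2: Contribution B = 70/100 * 865.0 MPa = 605.5 MPa
Step 3: Blend tensile strength = 48.3 + 605.5 = 653.8 MPa

653.8 MPa


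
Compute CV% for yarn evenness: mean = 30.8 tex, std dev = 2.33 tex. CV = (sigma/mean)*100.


Formula: CV% = (standard deviation / mean) * 100
Step 1: Ratio = 2.33 / 30.8 = 0.075649
Step 2: CV% = 0.075649 * 100 = 7.5649% ≈ 7.6%

7.6%


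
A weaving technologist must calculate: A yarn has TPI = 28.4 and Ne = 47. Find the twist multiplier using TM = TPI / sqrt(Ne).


Formula: TM = TPI / sqrt(Ne)
Step 1: sqrt(Ne) = sqrt(47) = 6.8557
Step 2: TM = 28.4 / 6.8557 = 4.14

4.14 TM


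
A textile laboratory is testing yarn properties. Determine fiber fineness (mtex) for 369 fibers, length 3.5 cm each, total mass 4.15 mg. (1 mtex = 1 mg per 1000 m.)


Formula: fineness (mtex) = mass (mg) / total length (km) = (mass_mg / total_length_m) * 1000
Step 1: Convert fiber length: 3.5 cm = 0.035 m
Step 2: Total fiber length = 369 * 0.035 = 12.915 m
Step 3: Linear density = 4.15 mg / 12.915 m = 0.3213 mg/m
Step 4: fineness = 0.3213 * 1000 = 321.3 mtex

321.3 mtex


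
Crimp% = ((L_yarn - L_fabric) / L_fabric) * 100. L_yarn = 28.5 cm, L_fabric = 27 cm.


Formula: Crimp% = ((L_yarn - L_fabric) / L_fabric) * 100
Step 1: Extension = 28.5 - 27 = 1.5 cm
Step 2: Crimp% = (1.5 / 27) * 100
Step 3: Crimp% = 0.055556 * 100 = 5.5556% ≈ 5.6%

5.6%


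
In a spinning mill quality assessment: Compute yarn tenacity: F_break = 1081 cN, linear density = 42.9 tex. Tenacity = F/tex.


Formula: Tenacity = Breaking force / Linear density
Tenacity = 1081 cN / 42.9 tex
Tenacity = 25.20 cN/tex

25.20 cN/tex


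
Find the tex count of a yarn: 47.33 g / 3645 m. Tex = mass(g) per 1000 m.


Formula: Tex = (mass_g / length_m) * 1000
Substituting: Tex = (47.33 / 3645) * 1000
Intermediate: 47.33 / 3645 = 0.01298491 g/m
Tex = 0.01298491 * 1000 = 12.98 tex

12.98 tex


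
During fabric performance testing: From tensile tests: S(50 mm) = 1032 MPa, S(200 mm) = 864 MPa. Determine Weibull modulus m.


Formula: m = ln(L1/L2) / ln(S2/S1)
Step 1: ln(L1/L2) = ln(50/200) = -1.38629
Step 2: S2/S1 = 864/1032 = 0.83721
Step 3: ln(S2/S1) = ln(0.83721) = -0.17768
Step 4: m = -1.38629 / -0.17768 = 7.80

7.80 (Weibull m)


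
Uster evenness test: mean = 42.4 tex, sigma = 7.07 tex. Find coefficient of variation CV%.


Formula: CV% = (standard deviation / mean) * 100
Step 1: Ratio = 7.07 / 42.4 = 0.166745
Step 2: CV% = 0.166745 * 100 = 16.6745% ≈ 16.7%

16.7%


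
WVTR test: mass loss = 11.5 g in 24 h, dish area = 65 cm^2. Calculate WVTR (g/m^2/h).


Formula: WVTR = mass_loss / (area * time)
Step 1: Convert area: 65 cm^2 = 0.0065 m^2
Step 2: WVTR = 11.5 g / (0.0065 m^2 * 24 h)
Step 3: WVTR = 11.5 / 0.156 = 73.7 g/m^2/h

73.7 g/m^2/h


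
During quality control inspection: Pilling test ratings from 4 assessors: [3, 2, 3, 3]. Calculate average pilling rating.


Formula: Mean = sum / count
Sum = 3 + 2 + 3 + 3 = 11
Mean = 11 / 4 = 2.8

2.8


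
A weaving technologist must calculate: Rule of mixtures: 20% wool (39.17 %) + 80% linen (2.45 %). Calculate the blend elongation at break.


Formula: Blend property = (fraction_A * property_A) + (fraction_B * property_B)
Step 1: Contribution A = 20/100 * 39.17 % = 7.834 %
Step 2: Contribution B = 80/100 * 2.45 % = 1.96 %
Step 3: Blend elongation at break = 7.834 + 1.96 = 9.794 %

9.794 %


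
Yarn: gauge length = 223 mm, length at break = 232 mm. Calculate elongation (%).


Formula: Elongation (%) = ((L_break - L0) / L0) * 100
Step 1: Extension = 232 - 223 = 9 mm
Step 2: Elongation = (9 / 223) * 100
Step 3: Elongation = 0.040359 * 100 = 4.0359% ≈ 4.0%

4.0%


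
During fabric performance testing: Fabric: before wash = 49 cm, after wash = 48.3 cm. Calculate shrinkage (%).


Formula: Shrinkage% = ((L_before - L_after) / L_before) * 100
Step 1: Shrinkage = 49 - 48.3 = 0.7 cm
Step 2: Shrinkage% = (0.7 / 49) * 100
Step 3: Shrinkage% = 0.014286 * 100 = 1.4286% ≈ 1.4%

1.4%


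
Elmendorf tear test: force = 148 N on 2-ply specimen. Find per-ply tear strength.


Formula: Per-ply strength = Total force / Number of plies
Per-ply = 148 N / 2
Per-ply = 74 N

74 N


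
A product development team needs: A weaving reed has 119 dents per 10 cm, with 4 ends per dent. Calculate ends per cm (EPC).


Formula: EPC = (dents per 10 cm * ends per dent) / 10
Step 1: Total ends per 10 cm = 119 * 4 = 476
Step 2: EPC = 476 / 10 = 47.6 ends/cm

47.6 ends/cm


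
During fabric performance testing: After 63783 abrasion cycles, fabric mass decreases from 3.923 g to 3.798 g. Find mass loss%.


Formula: Mass loss% = ((m_before - m_after) / m_before) * 100
Step 1: Mass loss = 3.923 - 3.798 = 0.125 g
Step 2: Ratio = 0.125 / 3.923 = 0.0318634
Step 3: Mass loss% = 0.0318634 * 100 = 3.18634% ≈ 3.19%

3.19%


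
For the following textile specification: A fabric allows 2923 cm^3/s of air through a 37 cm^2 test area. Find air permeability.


Formula: Air Permeability = Airflow / Test Area
AP = 2923 cm^3/s / 37 cm^2
AP = 79.0 cm^3/s/cm^2

79.0 cm^3/s/cm^2


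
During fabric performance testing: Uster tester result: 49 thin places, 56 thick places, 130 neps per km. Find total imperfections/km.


Formula: Total = thin places + thick places + neps
Total = 49 + 56 + 130
Total = 235 imperfections/km

235 imperfections/km


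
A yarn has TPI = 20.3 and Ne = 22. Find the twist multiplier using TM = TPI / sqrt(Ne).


Formula: TM = TPI / sqrt(Ne)
Step 1: sqrt(Ne) = sqrt(22) = 4.6904
Step 2: TM = 20.3 / 4.6904 = 4.33

4.33 TM


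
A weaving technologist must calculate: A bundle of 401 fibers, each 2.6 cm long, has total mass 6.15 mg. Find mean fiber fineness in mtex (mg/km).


Formula: fineness (mtex) = mass (mg) / total length (km) = (mass_mg / total_length_m) * 1000
Step 1: Convert fiber length: 2.6 cm = 0.026 m
Step 2: Total fiber length = 401 * 0.026 = 10.426 m
Step 3: Linear density = 6.15 mg / 10.426 m = 0.5899 mg/m
Step 4: fineness = 0.5899 * 1000 = 589.9 mtex

589.9 mtex


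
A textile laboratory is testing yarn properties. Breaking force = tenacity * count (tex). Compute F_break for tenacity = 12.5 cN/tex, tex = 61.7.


Formula: Breaking force = Tenacity * Linear density
F = 12.5 cN/tex * 61.7 tex
F = 771.25 cN

771.25 cN


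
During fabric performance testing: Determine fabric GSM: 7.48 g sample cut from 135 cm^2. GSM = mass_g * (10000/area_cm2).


Formula: GSM = mass_g / area_m2
Step 1: Convert area: 135 cm^2 = 135 / 10000 = 0.0135 m^2
Step 2: GSM = 7.48 g / 0.0135 m^2 = 554.1 g/m^2

554.1 g/m^2


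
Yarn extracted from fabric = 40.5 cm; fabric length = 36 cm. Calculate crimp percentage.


Formula: Crimp% = ((L_yarn - L_fabric) / L_fabric) * 100
Step 1: Extension = 40.5 - 36 = 4.5 cm
Step 2: Crimp% = (4.5 / 36) * 100
Step 3: Crimp% = 0.125 * 100 = 12.5%

12.5%


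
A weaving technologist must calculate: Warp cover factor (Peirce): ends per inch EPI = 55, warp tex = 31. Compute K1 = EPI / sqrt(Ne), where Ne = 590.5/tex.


Formula: K1 = EPI / sqrt(Ne), with Ne = 590.5 / tex_warp
Step 1: Ne = 590.5 / 31 = 19.048
Step 2: sqrt(Ne) = sqrt(19.048) = 4.3644
Step 3: K1 = 55 / 4.3644 = 12.6

12.6


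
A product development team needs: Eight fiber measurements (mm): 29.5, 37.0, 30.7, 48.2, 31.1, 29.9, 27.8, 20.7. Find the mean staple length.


Formula: Mean = sum of lengths / count
Sum = 29.5 + 37.0 + 30.7 + 48.2 + 31.1 + 29.9 + 27.8 + 20.7
Sum = 254.9 mm
Mean = 254.9 / 8 = 31.86 mm

31.86 mm


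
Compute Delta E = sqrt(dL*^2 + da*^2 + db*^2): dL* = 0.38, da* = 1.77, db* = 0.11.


Formula: Delta E = sqrt(dL*^2 + da*^2 + db*^2)
Step 1: dL*^2 = 0.38^2 = 0.1444
Step 2: da*^2 = 1.77^2 = 3.1329
Step 3: db*^2 = 0.11^2 = 0.0121
Step 4: Sum = 0.1444 + 3.1329 + 0.0121 = 3.2894
Step 5: Delta E = sqrt(3.2894) = 1.81

1.81 Delta E


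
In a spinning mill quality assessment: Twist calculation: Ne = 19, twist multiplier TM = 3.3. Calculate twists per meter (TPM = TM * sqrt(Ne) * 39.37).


Formula: TPM = TM * sqrt(Ne) * 39.37
Step 1: sqrt(Ne) = sqrt(19) = 4.3589
Step 2: TM * sqrt(Ne) = 3.3 * 4.3589 = 14.3844
Step 3: TPM = 14.3844 * 39.37 = 566 twists/m

566 twists/m


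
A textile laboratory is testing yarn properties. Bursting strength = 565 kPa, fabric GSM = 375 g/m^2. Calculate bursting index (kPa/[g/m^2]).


Formula: Bursting Index = Bursting Strength / Fabric GSM
BI = 565 kPa / 375 g/m^2
BI = 1.507 kPa/(g/m^2)

1.507 kPa/(g/m^2)


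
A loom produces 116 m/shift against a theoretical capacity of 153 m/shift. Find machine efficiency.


Formula: Efficiency% = (Actual output / Theoretical output) * 100
Efficiency% = (116 / 153) * 100
Efficiency% = 0.75817 * 100 = 75.817% ≈ 75.8%

75.8%


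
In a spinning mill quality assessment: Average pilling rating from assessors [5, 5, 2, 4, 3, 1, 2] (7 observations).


Formula: Mean = sum / count
Sum = 5 + 5 + 2 + 4 + 3 + 1 + 2 = 22
Mean = 22 / 7 = 3.1

3.1


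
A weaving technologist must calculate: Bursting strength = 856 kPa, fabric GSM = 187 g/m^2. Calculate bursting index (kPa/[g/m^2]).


Formula: Bursting Index = Bursting Strength / Fabric GSM
BI = 856 kPa / 187 g/m^2
BI = 4.578 kPa/(g/m^2)

4.578 kPa/(g/m^2)


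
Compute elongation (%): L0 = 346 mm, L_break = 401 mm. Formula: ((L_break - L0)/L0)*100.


Formula: Elongation (%) = ((L_break - L0) / L0) * 100
Step 1: Extension = 401 - 346 = 55 mm
Step 2: Elongation = (55 / 346) * 100
Step 3: Elongation = 0.15896 * 100 = 15.896% ≈ 15.9%

15.9%


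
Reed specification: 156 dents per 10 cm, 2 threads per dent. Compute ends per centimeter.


Formula: EPC = (dents per 10 cm * ends per dent) / 10
Step 1: Total ends per 10 cm = 156 * 2 = 312
Step 2: EPC = 312 / 10 = 31.2 ends/cm

31.2 ends/cm


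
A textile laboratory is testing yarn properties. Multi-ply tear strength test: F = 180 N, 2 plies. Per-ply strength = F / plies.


Formula: Per-ply strength = Total force / Number of plies
Per-ply = 180 N / 2
Per-ply = 90 N

90 N


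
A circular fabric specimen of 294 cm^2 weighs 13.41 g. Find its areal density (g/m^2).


Formula: GSM = mass_g / area_m2
Step 1: Convert area: 294 cm^2 = 294 / 10000 = 0.0294 m^2
Step 2: GSM = 13.41 g / 0.0294 m^2 = 456.1 g/m^2

456.1 g/m^2


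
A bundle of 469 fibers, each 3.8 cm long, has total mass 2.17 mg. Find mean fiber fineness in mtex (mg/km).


Formula: fineness (mtex) = mass (mg) / total length (km) = (mass_mg / total_length_m) * 1000
Step 1: Convert fiber length: 3.8 cm = 0.038 m
Step 2: Total fiber length = 469 * 0.038 = 17.822 m
Step 3: Linear density = 2.17 mg / 17.822 m = 0.1218 mg/m
Step 4: fineness = 0.1218 * 1000 = 121.8 mtex

121.8 mtex


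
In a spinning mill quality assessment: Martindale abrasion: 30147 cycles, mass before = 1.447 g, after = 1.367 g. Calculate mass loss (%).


Formula: Mass loss% = ((m_before - m_after) / m_before) * 100
Step 1: Mass loss = 1.447 - 1.367 = 0.08 g
Step 2: Ratio = 0.08 / 1.447 = 0.0552868
Step 3: Mass loss% = 0.0552868 * 100 = 5.52868% ≈ 5.53%

5.53%


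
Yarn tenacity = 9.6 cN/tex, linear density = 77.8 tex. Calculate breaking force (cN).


Formula: Breaking force = Tenacity * Linear density
F = 9.6 cN/tex * 77.8 tex
F = 746.88 cN

746.88 cN


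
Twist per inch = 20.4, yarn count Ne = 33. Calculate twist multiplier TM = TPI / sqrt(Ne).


Formula: TM = TPI / sqrt(Ne)
Step 1: sqrt(Ne) = sqrt(33) = 5.7446
Step 2: TM = 20.4 / 5.7446 = 3.55

3.55 TM


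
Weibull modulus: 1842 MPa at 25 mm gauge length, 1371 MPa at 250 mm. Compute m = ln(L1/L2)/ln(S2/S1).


Formula: m = ln(L1/L2) / ln(S2/S1)
Step 1: ln(L1/L2) = ln(25/250) = -2.30259
Step 2: S2/S1 = 1371/1842 = 0.7443
Step 3: ln(S2/S1) = ln(0.7443) = -0.29531
Step 4: m = -2.30259 / -0.29531 = 7.80

7.80 (Weibull m)


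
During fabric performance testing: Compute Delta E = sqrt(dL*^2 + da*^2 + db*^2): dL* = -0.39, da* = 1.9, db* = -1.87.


Formula: Delta E = sqrt(dL*^2 + da*^2 + db*^2)
Step 1: dL*^2 = (-0.39)^2 = 0.1521
Step 2: da*^2 = 1.9^2 = 3.61
Step 3: db*^2 = (-1.87)^2 = 3.4969
Step 4: Sum = 0.1521 + 3.61 + 3.4969 = 7.259
Step 5: Delta E = sqrt(7.259) = 2.69

2.69 Delta E


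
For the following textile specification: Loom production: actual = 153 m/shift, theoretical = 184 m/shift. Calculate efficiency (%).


Formula: Efficiency% = (Actual output / Theoretical output) * 100
Efficiency% = (153 / 184) * 100
Efficiency% = 0.831522 * 100 = 83.1522% ≈ 83.2%

83.2%


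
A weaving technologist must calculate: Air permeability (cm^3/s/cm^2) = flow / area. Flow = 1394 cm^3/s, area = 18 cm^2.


Formula: Air Permeability = Airflow / Test Area
AP = 1394 cm^3/s / 18 cm^2
AP = 77.4 cm^3/s/cm^2

77.4 cm^3/s/cm^2


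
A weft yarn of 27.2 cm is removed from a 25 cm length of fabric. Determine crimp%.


Formula: Crimp% = ((L_yarn - L_fabric) / L_fabric) * 100
Step 1: Extension = 27.2 - 25 = 2.2 cm
Step 2: Crimp% = (2.2 / 25) * 100
Step 3: Crimp% = 0.088 * 100 = 8.8%

8.8%


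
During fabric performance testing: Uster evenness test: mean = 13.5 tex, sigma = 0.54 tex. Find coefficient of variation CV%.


Formula: CV% = (standard deviation / mean) * 100
Step 1: Ratio = 0.54 / 13.5 = 0.04
Step 2: CV% = 0.04 * 100 = 4.0%

4.0%


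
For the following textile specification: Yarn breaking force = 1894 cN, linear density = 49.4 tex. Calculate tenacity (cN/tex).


Formula: Tenacity = Breaking force / Linear density
Tenacity = 1894 cN / 49.4 tex
Tenacity = 38.34 cN/tex

38.34 cN/tex


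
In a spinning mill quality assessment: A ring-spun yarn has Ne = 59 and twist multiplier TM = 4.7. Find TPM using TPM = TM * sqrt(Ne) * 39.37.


Formula: TPM = TM * sqrt(Ne) * 39.37
Step 1: sqrt(Ne) = sqrt(59) = 7.6811
Step 2: TM * sqrt(Ne) = 4.7 * 7.6811 = 36.1012
Step 3: TPM = 36.1012 * 39.37 = 1421 twists/m

1421 twists/m


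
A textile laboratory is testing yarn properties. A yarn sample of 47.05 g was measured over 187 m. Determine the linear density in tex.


Formula: Tex = (mass_g / length_m) * 1000
Substituting: Tex = (47.05 / 187) * 1000
Intermediate: 47.05 / 187 = 0.25160428 g/m
Tex = 0.25160428 * 1000 = 251.60 tex

251.60 tex


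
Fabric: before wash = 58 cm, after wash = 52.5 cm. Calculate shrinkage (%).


Formula: Shrinkage% = ((L_before - L_after) / L_before) * 100
Step 1: Shrinkage = 58 - 52.5 = 5.5 cm
Step 2: Shrinkage% = (5.5 / 58) * 100
Step 3: Shrinkage% = 0.094828 * 100 = 9.4828% ≈ 9.5%

9.5%


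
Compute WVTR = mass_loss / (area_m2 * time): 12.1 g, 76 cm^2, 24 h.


Formula: WVTR = mass_loss / (area * time)
Step 1: Convert area: 76 cm^2 = 0.0076 m^2
Step 2: WVTR = 12.1 g / (0.0076 m^2 * 24 h)
Step 3: WVTR = 12.1 / 0.1824 = 66.3 g/m^2/h

66.3 g/m^2/h


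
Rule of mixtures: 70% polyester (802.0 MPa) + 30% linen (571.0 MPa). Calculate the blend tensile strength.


Formula: Blend property = (fraction_A * property_A) + (fraction_B * property_B)
Step 1: Contribution A = 70/100 * 802.0 MPa = 561.4 MPa
Step 2: Contribution B = 30/100 * 571.0 MPa = 171.3 MPa
Step 3: Blend tensile strength = 561.4 + 171.3 = 732.7 MPa

732.7 MPa


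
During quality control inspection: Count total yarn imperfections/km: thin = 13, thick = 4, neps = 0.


Formula: Total = thin places + thick places + neps
Total = 13 + 4 + 0
Total = 17 imperfections/km

17 imperfections/km


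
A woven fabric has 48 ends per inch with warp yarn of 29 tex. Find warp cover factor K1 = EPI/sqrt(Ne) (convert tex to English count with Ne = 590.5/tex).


Formula: K1 = EPI / sqrt(Ne), with Ne = 590.5 / tex_warp
Step 1: Ne = 590.5 / 29 = 20.362
Step 2: sqrt(Ne) = sqrt(20.362) = 4.5124
Step 3: K1 = 48 / 4.5124 = 10.6

10.6


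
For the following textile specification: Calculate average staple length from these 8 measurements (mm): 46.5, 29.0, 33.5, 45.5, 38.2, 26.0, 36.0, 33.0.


Formula: Mean = sum of lengths / count
Sum = 46.5 + 29.0 + 33.5 + 45.5 + 38.2 + 26.0 + 36.0 + 33.0
Sum = 287.7 mm
Mean = 287.7 / 8 = 35.96 mm

35.96 mm


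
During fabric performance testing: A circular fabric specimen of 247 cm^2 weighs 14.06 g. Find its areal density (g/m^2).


Formula: GSM = mass_g / area_m2
Step 1: Convert area: 247 cm^2 = 247 / 10000 = 0.0247 m^2
Step 2: GSM = 14.06 g / 0.0247 m^2 = 569.2 g/m^2

569.2 g/m^2


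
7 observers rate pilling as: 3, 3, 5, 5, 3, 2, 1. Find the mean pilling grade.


Formula: Mean = sum / count
Sum = 3 + 3 + 5 + 5 + 3 + 2 + 1 = 22
Mean = 22 / 7 = 3.1

3.1


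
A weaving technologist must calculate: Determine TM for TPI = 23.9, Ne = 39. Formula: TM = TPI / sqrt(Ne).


Formula: TM = TPI / sqrt(Ne)
Step 1: sqrt(Ne) = sqrt(39) = 6.245
Step 2: TM = 23.9 / 6.245 = 3.83

3.83 TM


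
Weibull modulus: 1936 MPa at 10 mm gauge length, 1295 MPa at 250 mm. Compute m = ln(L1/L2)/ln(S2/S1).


Formula: m = ln(L1/L2) / ln(S2/S1)
Step 1: ln(L1/L2) = ln(10/250) = -3.21888
Step 2: S2/S1 = 1295/1936 = 0.6689
Step 3: ln(S2/S1) = ln(0.6689) = -0.40212
Step 4: m = -3.21888 / -0.40212 = 8.00

8.00 (Weibull m)


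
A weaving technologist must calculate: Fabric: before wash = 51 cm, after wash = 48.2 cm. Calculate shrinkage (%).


Formula: Shrinkage% = ((L_before - L_after) / L_before) * 100
Step 1: Shrinkage = 51 - 48.2 = 2.8 cm
Step 2: Shrinkage% = (2.8 / 51) * 100
Step 3: Shrinkage% = 0.054902 * 100 = 5.4902% ≈ 5.5%

5.5%


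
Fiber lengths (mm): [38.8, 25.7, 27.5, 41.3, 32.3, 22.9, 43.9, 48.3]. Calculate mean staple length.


Formula: Mean = sum of lengths / count
Sum = 38.8 + 25.7 + 27.5 + 41.3 + 32.3 + 22.9 + 43.9 + 48.3
Sum = 280.7 mm
Mean = 280.7 / 8 = 35.09 mm

35.09 mm


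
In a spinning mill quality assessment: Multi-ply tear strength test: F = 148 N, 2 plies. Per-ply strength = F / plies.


Formula: Per-ply strength = Total force / Number of plies
Per-ply = 148 N / 2
Per-ply = 74 N

74 N


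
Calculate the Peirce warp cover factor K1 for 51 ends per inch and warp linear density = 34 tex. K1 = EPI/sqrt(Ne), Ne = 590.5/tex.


Formula: K1 = EPI / sqrt(Ne), with Ne = 590.5 / tex_warp
Step 1: Ne = 590.5 / 34 = 17.368
Step 2: sqrt(Ne) = sqrt(17.368) = 4.1675
Step 3: K1 = 51 / 4.1675 = 12.2

12.2


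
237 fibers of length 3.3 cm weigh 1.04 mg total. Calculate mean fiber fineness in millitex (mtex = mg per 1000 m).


Formula: fineness (mtex) = mass (mg) / total length (km) = (mass_mg / total_length_m) * 1000
Step 1: Convert fiber length: 3.3 cm = 0.033 m
Step 2: Total fiber length = 237 * 0.033 = 7.821 m
Step 3: Linear density = 1.04 mg / 7.821 m = 0.1330 mg/m
Step 4: fineness = 0.1330 * 1000 = 133.0 mtex

133.0 mtex


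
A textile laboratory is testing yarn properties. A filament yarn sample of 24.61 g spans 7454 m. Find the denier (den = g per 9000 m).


Formula: den = (mass_g / length_m) * 9000
Substituting: den = (24.61 / 7454) * 9000
Intermediate: 24.61 / 7454 = 0.00330158 g/m
den = 0.00330158 * 9000 = 29.7 denier

29.7 denier


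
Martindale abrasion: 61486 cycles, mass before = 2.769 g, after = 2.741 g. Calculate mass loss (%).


Formula: Mass loss% = ((m_before - m_after) / m_before) * 100
Step 1: Mass loss = 2.769 - 2.741 = 0.028 g
Step 2: Ratio = 0.028 / 2.769 = 0.010112
Step 3: Mass loss% = 0.010112 * 100 = 1.0112% ≈ 1.01%

1.01%


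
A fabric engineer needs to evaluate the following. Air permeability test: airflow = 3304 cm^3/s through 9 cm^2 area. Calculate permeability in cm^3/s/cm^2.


Formula: Air Permeability = Airflow / Test Area
AP = 3304 cm^3/s / 9 cm^2
AP = 367.1 cm^3/s/cm^2

367.1 cm^3/s/cm^2


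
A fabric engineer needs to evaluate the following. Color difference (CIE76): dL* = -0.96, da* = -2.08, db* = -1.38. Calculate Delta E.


Formula: Delta E = sqrt(dL*^2 + da*^2 + db*^2)
Step 1: dL*^2 = (-0.96)^2 = 0.9216
Step 2: da*^2 = (-2.08)^2 = 4.3264
Step 3: db*^2 = (-1.38)^2 = 1.9044
Step 4: Sum = 0.9216 + 4.3264 + 1.9044 = 7.1524
Step 5: Delta E = sqrt(7.1524) = 2.67

2.67 Delta E


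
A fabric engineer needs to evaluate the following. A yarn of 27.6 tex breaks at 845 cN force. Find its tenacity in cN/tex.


Formula: Tenacity = Breaking force / Linear density
Tenacity = 845 cN / 27.6 tex
Tenacity = 30.62 cN/tex

30.62 cN/tex


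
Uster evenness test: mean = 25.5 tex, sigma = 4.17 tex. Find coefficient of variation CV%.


Formula: CV% = (standard deviation / mean) * 100
Step 1: Ratio = 4.17 / 25.5 = 0.163529
Step 2: CV% = 0.163529 * 100 = 16.3529% ≈ 16.4%

16.4%


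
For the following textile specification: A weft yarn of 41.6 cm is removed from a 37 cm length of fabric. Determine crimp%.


Formula: Crimp% = ((L_yarn - L_fabric) / L_fabric) * 100
Step 1: Extension = 41.6 - 37 = 4.6 cm
Step 2: Crimp% = (4.6 / 37) * 100
Step 3: Crimp% = 0.124324 * 100 = 12.4324% ≈ 12.4%

12.4%


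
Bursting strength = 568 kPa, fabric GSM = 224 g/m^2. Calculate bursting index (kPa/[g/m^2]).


Formula: Bursting Index = Bursting Strength / Fabric GSM
BI = 568 kPa / 224 g/m^2
BI = 2.536 kPa/(g/m^2)

2.536 kPa/(g/m^2)


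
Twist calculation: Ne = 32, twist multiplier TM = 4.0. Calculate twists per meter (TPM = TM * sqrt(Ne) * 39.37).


Formula: TPM = TM * sqrt(Ne) * 39.37
Step 1: sqrt(Ne) = sqrt(32) = 5.6569
Step 2: TM * sqrt(Ne) = 4.0 * 5.6569 = 22.6276
Step 3: TPM = 22.6276 * 39.37 = 891 twists/m

891 twists/m


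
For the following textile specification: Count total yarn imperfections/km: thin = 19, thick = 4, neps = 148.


Formula: Total = thin places + thick places + neps
Total = 19 + 4 + 148
Total = 171 imperfections/km

171 imperfections/km


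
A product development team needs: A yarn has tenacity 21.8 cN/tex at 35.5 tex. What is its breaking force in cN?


Formula: Breaking force = Tenacity * Linear density
F = 21.8 cN/tex * 35.5 tex
F = 773.90 cN

773.90 cN


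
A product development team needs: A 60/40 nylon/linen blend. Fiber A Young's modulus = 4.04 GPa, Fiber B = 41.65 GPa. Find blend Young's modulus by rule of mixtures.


Formula: Blend property = (fraction_A * property_A) + (fraction_B * property_B)
Step 1: Contribution A = 60/100 * 4.04 GPa = 2.424 GPa
Step 2: Contribution B = 40/100 * 41.65 GPa = 16.66 GPa
Step 3: Blend Young's modulus = 2.424 + 16.66 = 19.084 GPa

19.084 GPa


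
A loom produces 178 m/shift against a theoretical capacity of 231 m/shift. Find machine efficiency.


Formula: Efficiency% = (Actual output / Theoretical output) * 100
Efficiency% = (178 / 231) * 100
Efficiency% = 0.770563 * 100 = 77.0563% ≈ 77.1%

77.1%


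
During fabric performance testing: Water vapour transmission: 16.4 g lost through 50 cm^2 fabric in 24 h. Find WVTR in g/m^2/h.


Formula: WVTR = mass_loss / (area * time)
Step 1: Convert area: 50 cm^2 = 0.005 m^2
Step 2: WVTR = 16.4 g / (0.005 m^2 * 24 h)
Step 3: WVTR = 16.4 / 0.12 = 136.7 g/m^2/h

136.7 g/m^2/h


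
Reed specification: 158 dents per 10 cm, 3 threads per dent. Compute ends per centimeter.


Formula: EPC = (dents per 10 cm * ends per dent) / 10
Step 1: Total ends per 10 cm = 158 * 3 = 474
Step 2: EPC = 474 / 10 = 47.4 ends/cm

47.4 ends/cm


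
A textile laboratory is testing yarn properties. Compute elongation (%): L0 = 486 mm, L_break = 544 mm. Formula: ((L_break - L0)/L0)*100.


Formula: Elongation (%) = ((L_break - L0) / L0) * 100
Step 1: Extension = 544 - 486 = 58 mm
Step 2: Elongation = (58 / 486) * 100
Step 3: Elongation = 0.119342 * 100 = 11.9342% ≈ 11.9%

11.9%


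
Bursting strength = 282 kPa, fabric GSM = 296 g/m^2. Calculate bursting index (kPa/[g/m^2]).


Formula: Bursting Index = Bursting Strength / Fabric GSM
BI = 282 kPa / 296 g/m^2
BI = 0.953 kPa/(g/m^2)

0.953 kPa/(g/m^2)


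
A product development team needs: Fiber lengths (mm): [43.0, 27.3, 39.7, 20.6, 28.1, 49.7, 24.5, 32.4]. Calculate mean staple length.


Formula: Mean = sum of lengths / count
Sum = 43.0 + 27.3 + 39.7 + 20.6 + 28.1 + 49.7 + 24.5 + 32.4
Sum = 265.3 mm
Mean = 265.3 / 8 = 33.16 mm

33.16 mm


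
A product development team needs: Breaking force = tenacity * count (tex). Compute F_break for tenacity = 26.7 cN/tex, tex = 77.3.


Formula: Breaking force = Tenacity * Linear density
F = 26.7 cN/tex * 77.3 tex
F = 2063.91 cN

2063.91 cN


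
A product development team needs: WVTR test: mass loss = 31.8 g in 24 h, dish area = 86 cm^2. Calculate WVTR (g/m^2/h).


Formula: WVTR = mass_loss / (area * time)
Step 1: Convert area: 86 cm^2 = 0.0086 m^2
Step 2: WVTR = 31.8 g / (0.0086 m^2 * 24 h)
Step 3: WVTR = 31.8 / 0.2064 = 154.1 g/m^2/h

154.1 g/m^2/h


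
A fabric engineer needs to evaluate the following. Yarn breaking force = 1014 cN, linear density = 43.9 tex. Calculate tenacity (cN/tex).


Formula: Tenacity = Breaking force / Linear density
Tenacity = 1014 cN / 43.9 tex
Tenacity = 23.10 cN/tex

23.10 cN/tex


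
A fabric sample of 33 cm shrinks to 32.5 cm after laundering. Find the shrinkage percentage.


Formula: Shrinkage% = ((L_before - L_after) / L_before) * 100
Step 1: Shrinkage = 33 - 32.5 = 0.5 cm
Step 2: Shrinkage% = (0.5 / 33) * 100
Step 3: Shrinkage% = 0.015152 * 100 = 1.5152% ≈ 1.5%

1.5%


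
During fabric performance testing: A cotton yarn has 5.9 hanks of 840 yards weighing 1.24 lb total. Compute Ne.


Formula: Ne = hanks / mass_lb
Substituting: Ne = 5.9 / 1.24
Ne = 4.8

4.8 Ne


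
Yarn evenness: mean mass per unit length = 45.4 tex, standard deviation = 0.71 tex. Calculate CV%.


Formula: CV% = (standard deviation / mean) * 100
Step 1: Ratio = 0.71 / 45.4 = 0.015639
Step 2: CV% = 0.015639 * 100 = 1.5639% ≈ 1.6%

1.6%


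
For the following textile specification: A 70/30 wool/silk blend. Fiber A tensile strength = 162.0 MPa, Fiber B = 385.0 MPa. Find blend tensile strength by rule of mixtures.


Formula: Blend property = (fraction_A * property_A) + (fraction_B * property_B)
Step 1: Contribution A = 70/100 * 162.0 MPa = 113.4 MPa
Step 2: Contribution B = 30/100 * 385.0 MPa = 115.5 MPa
Step 3: Blend tensile strength = 113.4 + 115.5 = 228.9 MPa

228.9 MPa


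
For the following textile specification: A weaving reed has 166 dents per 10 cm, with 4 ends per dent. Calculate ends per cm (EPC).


Formula: EPC = (dents per 10 cm * ends per dent) / 10
Step 1: Total ends per 10 cm = 166 * 4 = 664
Step 2: EPC = 664 / 10 = 66.4 ends/cm

66.4 ends/cm


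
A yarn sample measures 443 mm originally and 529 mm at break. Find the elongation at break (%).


Formula: Elongation (%) = ((L_break - L0) / L0) * 100
Step 1: Extension = 529 - 443 = 86 mm
Step 2: Elongation = (86 / 443) * 100
Step 3: Elongation = 0.194131 * 100 = 19.4131% ≈ 19.4%

19.4%


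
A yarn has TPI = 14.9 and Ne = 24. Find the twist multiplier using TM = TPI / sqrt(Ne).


Formula: TM = TPI / sqrt(Ne)
Step 1: sqrt(Ne) = sqrt(24) = 4.899
Step 2: TM = 14.9 / 4.899 = 3.04

3.04 TM


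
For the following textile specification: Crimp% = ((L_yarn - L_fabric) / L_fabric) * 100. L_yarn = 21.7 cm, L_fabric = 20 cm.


Formula: Crimp% = ((L_yarn - L_fabric) / L_fabric) * 100
Step 1: Extension = 21.7 - 20 = 1.7 cm
Step 2: Crimp% = (1.7 / 20) * 100
Step 3: Crimp% = 0.085 * 100 = 8.5%

8.5%


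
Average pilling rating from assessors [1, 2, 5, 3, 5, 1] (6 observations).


Formula: Mean = sum / count
Sum = 1 + 2 + 5 + 3 + 5 + 1 = 17
Mean = 17 / 6 = 2.8

2.8


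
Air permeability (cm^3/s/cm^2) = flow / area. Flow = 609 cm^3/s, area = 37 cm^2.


Formula: Air Permeability = Airflow / Test Area
AP = 609 cm^3/s / 37 cm^2
AP = 16.5 cm^3/s/cm^2

16.5 cm^3/s/cm^2


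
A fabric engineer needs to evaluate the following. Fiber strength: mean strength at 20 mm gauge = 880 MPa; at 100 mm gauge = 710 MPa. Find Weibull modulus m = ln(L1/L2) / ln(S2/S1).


Formula: m = ln(L1/L2) / ln(S2/S1)
Step 1: ln(L1/L2) = ln(20/100) = -1.60944
Step 2: S2/S1 = 710/880 = 0.80682
Step 3: ln(S2/S1) = ln(0.80682) = -0.21465
Step 4: m = -1.60944 / -0.21465 = 7.50

7.50 (Weibull m)


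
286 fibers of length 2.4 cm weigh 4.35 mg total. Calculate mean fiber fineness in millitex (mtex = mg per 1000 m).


Formula: fineness (mtex) = mass (mg) / total length (km) = (mass_mg / total_length_m) * 1000
Step 1: Convert fiber length: 2.4 cm = 0.024 m
Step 2: Total fiber length = 286 * 0.024 = 6.864 m
Step 3: Linear density = 4.35 mg / 6.864 m = 0.6337 mg/m
Step 4: fineness = 0.6337 * 1000 = 633.7 mtex

633.7 mtex


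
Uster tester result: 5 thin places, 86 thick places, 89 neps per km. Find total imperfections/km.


Formula: Total = thin places + thick places + neps
Total = 5 + 86 + 89
Total = 180 imperfections/km

180 imperfections/km


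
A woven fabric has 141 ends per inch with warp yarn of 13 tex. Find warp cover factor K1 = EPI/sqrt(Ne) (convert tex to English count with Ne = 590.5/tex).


Formula: K1 = EPI / sqrt(Ne), with Ne = 590.5 / tex_warp
Step 1: Ne = 590.5 / 13 = 45.423
Step 2: sqrt(Ne) = sqrt(45.423) = 6.7397
Step 3: K1 = 141 / 6.7397 = 20.9

20.9


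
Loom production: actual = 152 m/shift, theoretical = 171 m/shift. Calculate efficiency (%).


Formula: Efficiency% = (Actual output / Theoretical output) * 100
Efficiency% = (152 / 171) * 100
Efficiency% = 0.888889 * 100 = 88.8889% ≈ 88.9%

88.9%


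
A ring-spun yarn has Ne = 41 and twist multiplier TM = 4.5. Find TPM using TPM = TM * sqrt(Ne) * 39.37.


Formula: TPM = TM * sqrt(Ne) * 39.37
Step 1: sqrt(Ne) = sqrt(41) = 6.4031
Step 2: TM * sqrt(Ne) = 4.5 * 6.4031 = 28.814
Step 3: TPM = 28.814 * 39.37 = 1134 twists/m

1134 twists/m


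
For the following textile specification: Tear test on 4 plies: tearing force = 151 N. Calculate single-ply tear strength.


Formula: Per-ply strength = Total force / Number of plies
Per-ply = 151 N / 4
Per-ply = 37.75 N

37.75 N


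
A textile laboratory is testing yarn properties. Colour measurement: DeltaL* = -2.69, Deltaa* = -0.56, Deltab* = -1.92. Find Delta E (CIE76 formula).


Formula: Delta E = sqrt(dL*^2 + da*^2 + db*^2)
Step 1: dL*^2 = (-2.69)^2 = 7.2361
Step 2: da*^2 = (-0.56)^2 = 0.3136
Step 3: db*^2 = (-1.92)^2 = 3.6864
Step 4: Sum = 7.2361 + 0.3136 + 3.6864 = 11.2361
Step 5: Delta E = sqrt(11.2361) = 3.35

3.35 Delta E


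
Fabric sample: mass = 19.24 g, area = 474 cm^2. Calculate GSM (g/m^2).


Formula: GSM = mass_g / area_m2
Step 1: Convert area: 474 cm^2 = 474 / 10000 = 0.0474 m^2
Step 2: GSM = 19.24 g / 0.0474 m^2 = 405.9 g/m^2

405.9 g/m^2


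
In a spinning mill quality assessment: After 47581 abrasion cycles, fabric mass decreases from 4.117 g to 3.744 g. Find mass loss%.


Formula: Mass loss% = ((m_before - m_after) / m_before) * 100
Step 1: Mass loss = 4.117 - 3.744 = 0.373 g
Step 2: Ratio = 0.373 / 4.117 = 0.0906
Step 3: Mass loss% = 0.0906 * 100 = 9.06%

9.06%


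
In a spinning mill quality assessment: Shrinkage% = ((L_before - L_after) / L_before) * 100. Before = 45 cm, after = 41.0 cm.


Formula: Shrinkage% = ((L_before - L_after) / L_before) * 100
Step 1: Shrinkage = 45 - 41.0 = 4.0 cm
Step 2: Shrinkage% = (4.0 / 45) * 100
Step 3: Shrinkage% = 0.088889 * 100 = 8.8889% ≈ 8.9%

8.9%


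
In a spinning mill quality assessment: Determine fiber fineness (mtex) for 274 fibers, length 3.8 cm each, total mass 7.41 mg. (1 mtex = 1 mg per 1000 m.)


Formula: fineness (mtex) = mass (mg) / total length (km) = (mass_mg / total_length_m) * 1000
Step 1: Convert fiber length: 3.8 cm = 0.038 m
Step 2: Total fiber length = 274 * 0.038 = 10.412 m
Step 3: Linear density = 7.41 mg / 10.412 m = 0.7117 mg/m
Step 4: fineness = 0.7117 * 1000 = 711.7 mtex

711.7 mtex


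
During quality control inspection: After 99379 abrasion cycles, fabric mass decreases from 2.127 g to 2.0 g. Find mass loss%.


Formula: Mass loss% = ((m_before - m_after) / m_before) * 100
Step 1: Mass loss = 2.127 - 2.0 = 0.127 g
Step 2: Ratio = 0.127 / 2.127 = 0.0597085
Step 3: Mass loss% = 0.0597085 * 100 = 5.97085% ≈ 5.97%

5.97%
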